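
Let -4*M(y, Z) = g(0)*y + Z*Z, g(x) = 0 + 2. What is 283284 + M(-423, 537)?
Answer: 845613/4 ≈ 2.1140e+5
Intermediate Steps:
g(x) = 2
M(y, Z) = -y/2 - Z²/4 (M(y, Z) = -(2*y + Z*Z)/4 = -(2*y + Z²)/4 = -(Z² + 2*y)/4 = -y/2 - Z²/4)
283284 + M(-423, 537) = 283284 + (-½*(-423) - ¼*537²) = 283284 + (423/2 - ¼*288369) = 283284 + (423/2 - 288369/4) = 283284 - 287523/4 = 845613/4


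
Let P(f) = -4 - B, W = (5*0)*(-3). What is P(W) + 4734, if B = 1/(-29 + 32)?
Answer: 14189/3 ≈ 4729.7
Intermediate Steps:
W = 0 (W = 0*(-3) = 0)
B = 1/3 ≈ 0.33333
P(f) = -13/3 (P(f) = -4 - 1*1/3 = -4 - 1/3 = -13/3)
P(W) + 4734 = -13/3 + 4734 = 14189/3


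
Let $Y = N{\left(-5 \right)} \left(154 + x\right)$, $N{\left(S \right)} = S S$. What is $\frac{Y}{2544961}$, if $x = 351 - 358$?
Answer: $\frac{3675}{2544961} \approx 0.001444$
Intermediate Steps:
$N{\left(S \right)} = S^{2}$
$x = -7$
$Y = 3675$ ($Y = \left(-5\right)^{2} \left(154 - 7\right) = 25 \cdot 147 = 3675$)
$\frac{Y}{2544961} = \frac{3675}{2544961}$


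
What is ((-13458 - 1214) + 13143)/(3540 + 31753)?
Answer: -1529/35293 ≈ -0.043323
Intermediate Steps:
((-13458 - 1214) + 13143)/(3540 + 31753) = (-14672 + 13143)/35293 = -1529*1/35293 = -1529/35293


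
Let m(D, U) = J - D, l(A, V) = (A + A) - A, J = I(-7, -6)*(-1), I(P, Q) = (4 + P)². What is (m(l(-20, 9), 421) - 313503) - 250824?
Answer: -564316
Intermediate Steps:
J = -9 (J = (4 - 7)²*(-1) = (-3)²*(-1) = 9*(-1) = -9)
l(A, V) = A (l(A, V) = 2*A - A = A)
m(D, U) = -9 - D
(m(l(-20, 9), 421) - 313503) - 250824 = ((-9 - 1*(-20)) - 313503) - 250824 = ((-9 + 20) - 313503) - 250824 = (11 - 313503) - 250824 = -313492 - 250824 = -564316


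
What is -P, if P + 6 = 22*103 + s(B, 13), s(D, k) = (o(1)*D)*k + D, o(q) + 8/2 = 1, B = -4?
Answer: -2412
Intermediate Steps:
o(q) = -3 (o(q) = -4 + 1 = -3)
s(D, k) = D - 3*D*k (s(D, k) = (-3*D)*k + D = -3*D*k + D = D - 3*D*k)
P = 2412 (P = -6 + (22*103 - 4*(1 - 3*13)) = -6 + (2266 - 4*(1 - 39)) = -6 + (2266 - 4*(-38)) = -6 + (2266 + 152) = -6 + 2418 = 2412)
-P = -1*2412 = -2412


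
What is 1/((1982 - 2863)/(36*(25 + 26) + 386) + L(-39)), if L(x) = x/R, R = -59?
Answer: 131098/34679 ≈ 3.7803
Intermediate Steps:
L(x) = -x/59 (L(x) = x/(-59) = x*(-1/59) = -x/59)
1/((1982 - 2863)/(36*(25 + 26) + 386) + L(-39)) = 1/((1982 - 2863)/(36*(25 + 26) + 386) - 1/59*(-39)) = 1/(-881/(36*51 + 386) + 39/59) = 1/(-881/(1836 + 386) + 39/59) = 1/(-881/2222 + 39/59) = 1/(34679/131098) = 131098/34679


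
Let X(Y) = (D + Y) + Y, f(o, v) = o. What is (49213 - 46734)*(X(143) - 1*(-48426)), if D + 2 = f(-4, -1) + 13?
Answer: 120774401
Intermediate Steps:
D = 7 (D = -2 + (-4 + 13) = -2 + 9 = 7)
X(Y) = 7 + 2*Y (X(Y) = (7 + Y) + Y = 7 + 2*Y)
(49213 - 46734)*(X(143) - 1*(-48426)) = (49213 - 46734)*((7 + 2*143) - 1*(-48426)) = 2479*((7 + 286) + 48426) = 2479*(293 + 48426) = 2479*48719 = 120774401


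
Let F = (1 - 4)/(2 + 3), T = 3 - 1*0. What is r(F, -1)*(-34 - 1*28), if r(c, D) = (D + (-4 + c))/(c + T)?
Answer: 434/3 ≈ 144.67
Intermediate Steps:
T = 3 (T = 3 + 0 = 3)
F = -3/5 ≈ -0.60000
r(c, D) = (-4 + D + c)/(3 + c) (r(c, D) = (D + (-4 + c))/(c + 3) = (-4 + D + c)/(3 + c))
r(F, -1)*(-34 - 1*28) = ((-4 - 1 - 3/5)/(3 - 3/5))*(-34 - 1*28) = (-28/5/(12/5))*(-34 - 28) = ((5/12)*(-28/5))*(-62) = -7/3*(-62) = 434/3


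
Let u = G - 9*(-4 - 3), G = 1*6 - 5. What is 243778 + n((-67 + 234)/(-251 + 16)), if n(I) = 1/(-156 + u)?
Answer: 22427575/92 ≈ 2.4378e+5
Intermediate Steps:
G = 1 (G = 6 - 5 = 1)
u = 64 (u = 1 - 9*(-4 - 3) = 1 - 9*(-7) = 1 + 63 = 64)
n(I) = -1/92 (n(I) = 1/(-156 + 64) = 1/(-92) = -1/92)
243778 + n((-67 + 234)/(-251 + 16)) = 243778 - 1/92 = 22427575/92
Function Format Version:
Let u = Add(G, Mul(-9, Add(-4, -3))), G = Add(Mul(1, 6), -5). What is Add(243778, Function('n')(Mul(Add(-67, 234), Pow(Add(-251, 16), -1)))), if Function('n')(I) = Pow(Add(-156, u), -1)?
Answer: Rational(22427575, 92) ≈ 2.4378e+5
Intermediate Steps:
G = 1 (G = Add(6, -5) = 1)
u = 64 (u = Add(1, Mul(-9, Add(-4, -3))) = Add(1, Mul(-9, -7)) = Add(1, 63) = 64)
Function('n')(I) = Rational(-1, 92) (Function('n')(I) = Pow(Add(-156, 64), -1) = Pow(-92, -1) = Rational(-1, 92))
Add(243778, Function('n')(Mul(Add(-67, 234), Pow(Add(-251, 16), -1)))) = Add(243778, Rational(-1, 92)) = Rational(22427575, 92)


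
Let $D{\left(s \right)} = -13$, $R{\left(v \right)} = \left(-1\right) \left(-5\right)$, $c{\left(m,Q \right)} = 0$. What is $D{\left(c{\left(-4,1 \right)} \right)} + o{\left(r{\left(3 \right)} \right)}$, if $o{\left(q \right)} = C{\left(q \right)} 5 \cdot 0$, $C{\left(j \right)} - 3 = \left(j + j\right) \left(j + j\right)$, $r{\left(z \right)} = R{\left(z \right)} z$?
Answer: $-13$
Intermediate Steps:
$R{\left(v \right)} = 5$
$r{\left(z \right)} = 5 z$
$C{\left(j \right)} = 3 + 4 j^{2}$ ($C{\left(j \right)} = 3 + \left(j + j\right) \left(j + j\right) = 3 + 2 j 2 j = 3 + 4 j^{2}$)
$o{\left(q \right)} = 0$ ($o{\left(q \right)} = \left(3 + 4 q^{2}\right) 5 \cdot 0 = \left(15 + 20 q^{2}\right) 0 = 0$)
$D{\left(c{\left(-4,1 \right)} \right)} + o{\left(r{\left(3 \right)} \right)} = -13 + 0 = -13$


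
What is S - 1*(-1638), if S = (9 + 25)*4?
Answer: 1774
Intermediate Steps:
S = 136 (S = 34*4 = 136)
S - 1*(-1638) = 136 - 1*(-1638) = 136 + 1638 = 1774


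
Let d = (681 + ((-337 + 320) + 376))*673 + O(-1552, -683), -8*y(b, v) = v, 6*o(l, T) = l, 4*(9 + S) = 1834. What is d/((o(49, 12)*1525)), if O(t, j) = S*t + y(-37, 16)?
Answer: 13764/74725 ≈ 0.18420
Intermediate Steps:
S = 899/2 (S = -9 + (¼)*1834 = -9 + 917/2 = 899/2 ≈ 449.50)
o(l, T) = l/6
y(b, v) = -v/8
O(t, j) = -2 + 899*t/2 (O(t, j) = 899*t/2 - ⅛*16 = 899*t/2 - 2 = -2 + 899*t/2)
d = 2294 (d = (681 + ((-337 + 320) + 376))*673 + (-2 + (899/2)*(-1552)) = (681 + (-17 + 376))*673 + (-2 - 697624) = (681 + 359)*673 - 697626 = 1040*673 - 697626 = 699920 - 697626 = 2294)
d/((o(49, 12)*1525)) = 2294/((((⅙)*49)*1525)) = 2294/(((49/6)*1525)) = 2294/(74725/6) = 2294*(6/74725) = 13764/74725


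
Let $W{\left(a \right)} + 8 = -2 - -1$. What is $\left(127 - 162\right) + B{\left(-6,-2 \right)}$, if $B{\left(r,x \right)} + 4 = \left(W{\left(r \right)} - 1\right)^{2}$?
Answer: $61$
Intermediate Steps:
$W{\left(a \right)} = -9$ ($W{\left(a \right)} = -8 - 1 = -9$)
$B{\left(r,x \right)} = 96$ ($B{\left(r,x \right)} = -4 + \left(-9 - 1\right)^{2} = -4 + \left(-10\right)^{2} = -4 + 100 = 96$)
$\left(127 - 162\right) + B{\left(-6,-2 \right)} = \left(127 - 162\right) + 96 = -35 + 96 = 61$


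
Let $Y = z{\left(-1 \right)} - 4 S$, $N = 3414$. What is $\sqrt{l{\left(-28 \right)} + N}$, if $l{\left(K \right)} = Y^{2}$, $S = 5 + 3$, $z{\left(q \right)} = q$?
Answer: $\sqrt{4503} \approx 67.104$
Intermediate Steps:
$S = 8$
$Y = -33$ ($Y = -1 - 32 = -33$)
$l{\left(K \right)} = 1089$ ($l{\left(K \right)} = \left(-33\right)^{2} = 1089$)
$\sqrt{l{\left(-28 \right)} + N} = \sqrt{1089 + 3414} = \sqrt{4503}$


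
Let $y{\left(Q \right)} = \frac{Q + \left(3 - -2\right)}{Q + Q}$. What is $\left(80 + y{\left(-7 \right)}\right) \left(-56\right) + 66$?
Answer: $-4422$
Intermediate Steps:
$y{\left(Q \right)} = \frac{5 + Q}{2 Q}$ ($y{\left(Q \right)} = \frac{Q + \left(3 + 2\right)}{2 Q} = \left(Q + 5\right) \frac{1}{2 Q} = \left(5 + Q\right) \frac{1}{2 Q} = \frac{5 + Q}{2 Q}$)
$\left(80 + y{\left(-7 \right)}\right) \left(-56\right) + 66 = \left(80 + \frac{5 - 7}{2 \left(-7\right)}\right) \left(-56\right) + 66 = \left(80 + \frac{1}{2} \left(- \frac{1}{7}\right) \left(-2\right)\right) \left(-56\right) + 66 = \left(80 + \frac{1}{7}\right) \left(-56\right) + 66 = \frac{561}{7} \left(-56\right) + 66 = -4488 + 66 = -4422$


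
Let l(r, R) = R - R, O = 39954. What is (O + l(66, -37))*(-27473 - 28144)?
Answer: -2222121618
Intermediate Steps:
l(r, R) = 0
(O + l(66, -37))*(-27473 - 28144) = (39954 + 0)*(-27473 - 28144) = 39954*(-55617) = -2222121618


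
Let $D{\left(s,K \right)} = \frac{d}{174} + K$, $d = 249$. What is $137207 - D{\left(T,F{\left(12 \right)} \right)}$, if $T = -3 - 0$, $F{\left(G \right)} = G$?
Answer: $\frac{7957227}{58} \approx 1.3719 \cdot 10^{5}$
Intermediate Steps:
$T = -3$ ($T = -3 + 0 = -3$)
$D{\left(s,K \right)} = \frac{83}{58} + K$ ($D{\left(s,K \right)} = \frac{249}{174} + K = 249 \cdot \frac{1}{174} + K = \frac{83}{58} + K$)
$137207 - D{\left(T,F{\left(12 \right)} \right)} = 137207 - \left(\frac{83}{58} + 12\right) = 137207 - \frac{779}{58} = \frac{7957227}{58}$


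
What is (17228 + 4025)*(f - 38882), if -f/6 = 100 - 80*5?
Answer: -788103746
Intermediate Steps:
f = 1800 (f = -6*(100 - 80*5) = -6*(100 - 400) = -6*(-300) = 1800)
(17228 + 4025)*(f - 38882) = (17228 + 4025)*(1800 - 38882) = 21253*(-37082) = -788103746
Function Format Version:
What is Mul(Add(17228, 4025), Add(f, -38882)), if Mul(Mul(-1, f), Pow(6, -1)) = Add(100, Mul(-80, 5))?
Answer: -788103746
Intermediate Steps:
f = 1800 (f = Mul(-6, Add(100, Mul(-80, 5))) = Mul(-6, Add(100, -400)) = Mul(-6, -300) = 1800)
Mul(Add(17228, 4025), Add(f, -38882)) = Mul(Add(17228, 4025), Add(1800, -38882)) = Mul(21253, -37082) = -788103746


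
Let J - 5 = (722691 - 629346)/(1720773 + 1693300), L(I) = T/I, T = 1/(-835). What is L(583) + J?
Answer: 8355376432477/1661987806765 ≈ 5.0273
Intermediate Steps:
T = -1/835 ≈ -0.0011976
L(I) = -1/(835*I)
J = 17163710/3414073 (J = 5 + (722691 - 629346)/(1720773 + 1693300) = 5 + 93345/3414073 = 17163710/3414073 ≈ 5.0273)
L(583) + J = -1/835/583 + 17163710/3414073 = -1/835*1/583 + 17163710/3414073 = -1/486805 + 17163710/3414073 = 8355376432477/1661987806765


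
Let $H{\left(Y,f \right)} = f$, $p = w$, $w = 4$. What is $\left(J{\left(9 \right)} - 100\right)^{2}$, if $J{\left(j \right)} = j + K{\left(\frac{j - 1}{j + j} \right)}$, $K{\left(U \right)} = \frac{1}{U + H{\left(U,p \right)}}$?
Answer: $\frac{13184161}{1600} \approx 8240.1$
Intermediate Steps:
$p = 4$
$K{\left(U \right)} = \frac{1}{4 + U}$ ($K{\left(U \right)} = \frac{1}{U + 4} = \frac{1}{4 + U}$)
$J{\left(j \right)} = j + \frac{1}{4 + \frac{-1 + j}{2 j}}$ ($J{\left(j \right)} = j + \frac{1}{4 + \frac{j - 1}{j + j}} = j + \frac{1}{4 + \frac{-1 + j}{2 j}}$)
$\left(J{\left(9 \right)} - 100\right)^{2} = \left(\frac{9 \left(1 + 9 \cdot 9\right)}{-1 + 9 \cdot 9} - 100\right)^{2} = \left(\frac{9 \left(1 + 81\right)}{-1 + 81} - 100\right)^{2} = \left(9 \cdot \frac{1}{80} \cdot 82 - 100\right)^{2} = \left(\frac{369}{40} - 100\right)^{2} = \left(- \frac{3631}{40}\right)^{2} = \frac{13184161}{1600}$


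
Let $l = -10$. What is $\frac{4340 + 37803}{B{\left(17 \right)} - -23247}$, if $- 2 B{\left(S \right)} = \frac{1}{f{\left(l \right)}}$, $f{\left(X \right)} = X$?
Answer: $\frac{842860}{464941} \approx 1.8128$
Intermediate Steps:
$B{\left(S \right)} = \frac{1}{20}$ ($B{\left(S \right)} = - \frac{1}{2 \left(-10\right)} = \left(- \frac{1}{2}\right) \left(- \frac{1}{10}\right) = \frac{1}{20}$)
$\frac{4340 + 37803}{B{\left(17 \right)} - -23247} = \frac{4340 + 37803}{\frac{1}{20} - -23247} = \frac{42143}{\frac{1}{20} + 23247} = \frac{42143}{\frac{464941}{20}} = 42143 \cdot \frac{20}{464941} = \frac{842860}{464941}$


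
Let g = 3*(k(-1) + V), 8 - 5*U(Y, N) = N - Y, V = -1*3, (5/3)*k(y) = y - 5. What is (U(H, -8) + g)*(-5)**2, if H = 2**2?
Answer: -395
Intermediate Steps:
k(y) = -3 + 3*y/5 (k(y) = 3*(y - 5)/5 = 3*(-5 + y)/5 = -3 + 3*y/5)
V = -3
H = 4
U(Y, N) = 8/5 - N/5 + Y/5 (U(Y, N) = 8/5 - (N - Y)/5 = 8/5 + (-N/5 + Y/5) = 8/5 - N/5 + Y/5)
g = -99/5 (g = 3*((-3 + (3/5)*(-1)) - 3) = 3*((-3 - 3/5) - 3) = 3*(-18/5 - 3) = 3*(-33/5) = -99/5 ≈ -19.800)
(U(H, -8) + g)*(-5)**2 = ((8/5 - 1/5*(-8) + (1/5)*4) - 99/5)*(-5)**2 = ((8/5 + 8/5 + 4/5) - 99/5)*25 = (4 - 99/5)*25 = -79/5*25 = -395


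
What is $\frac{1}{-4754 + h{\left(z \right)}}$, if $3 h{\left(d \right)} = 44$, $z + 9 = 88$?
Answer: $- \frac{3}{14218} \approx -0.000211$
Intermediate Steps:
$z = 79$ ($z = -9 + 88 = 79$)
$h{\left(d \right)} = \frac{44}{3}$ ($h{\left(d \right)} = \frac{1}{3} \cdot 44 = \frac{44}{3}$)
$\frac{1}{-4754 + h{\left(z \right)}} = \frac{1}{-4754 + \frac{44}{3}} = \frac{1}{- \frac{14218}{3}} = - \frac{3}{14218}$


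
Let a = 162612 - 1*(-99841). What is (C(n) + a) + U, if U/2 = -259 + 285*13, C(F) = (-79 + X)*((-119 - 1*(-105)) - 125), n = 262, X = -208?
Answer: 309238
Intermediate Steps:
a = 262453 (a = 162612 + 99841 = 262453)
C(F) = 39893 (C(F) = (-79 - 208)*((-119 - 1*(-105)) - 125) = -287*((-119 + 105) - 125) = -287*(-14 - 125) = -287*(-139) = 39893)
U = 6892 (U = 2*(-259 + 285*13) = 2*(-259 + 3705) = 2*3446 = 6892)
(C(n) + a) + U = (39893 + 262453) + 6892 = 302346 + 6892 = 309238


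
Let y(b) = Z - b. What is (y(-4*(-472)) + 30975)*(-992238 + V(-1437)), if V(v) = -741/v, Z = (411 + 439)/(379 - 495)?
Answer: -801620188899855/27782 ≈ -2.8854e+10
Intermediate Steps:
Z = -425/58 (Z = 850/(-116) = 850*(-1/116) = -425/58 ≈ -7.3276)
y(b) = -425/58 - b
(y(-4*(-472)) + 30975)*(-992238 + V(-1437)) = ((-425/58 - (-4)*(-472)) + 30975)*(-992238 - 741/(-1437)) = ((-425/58 - 1*1888) + 30975)*(-992238 - 741*(-1/1437)) = ((-425/58 - 1888) + 30975)*(-992238 + 247/479) = (-109929/58 + 30975)*(-475281755/479) = (1686621/58)*(-475281755/479) = -801620188899855/27782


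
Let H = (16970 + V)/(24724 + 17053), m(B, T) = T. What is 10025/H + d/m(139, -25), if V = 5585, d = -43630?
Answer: 458177411/22555 ≈ 20314.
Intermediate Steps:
H = 22555/41777 (H = (16970 + 5585)/(24724 + 17053) = 22555/41777 ≈ 0.53989)
10025/H + d/m(139, -25) = 10025/(22555/41777) - 43630/(-25) = 10025*(41777/22555) - 43630*(-1/25) = 83762885/4511 + 8726/5 = 458177411/22555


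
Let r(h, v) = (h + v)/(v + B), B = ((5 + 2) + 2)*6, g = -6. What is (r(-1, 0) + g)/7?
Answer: -325/378 ≈ -0.85979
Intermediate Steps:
B = 54 (B = (7 + 2)*6 = 9*6 = 54)
r(h, v) = (h + v)/(54 + v) (r(h, v) = (h + v)/(v + 54) = (h + v)/(54 + v))
(r(-1, 0) + g)/7 = ((-1 + 0)/(54 + 0) - 6)/7 = (-1/54 - 6)*(1/7) = -325/54*1/7 = -325/378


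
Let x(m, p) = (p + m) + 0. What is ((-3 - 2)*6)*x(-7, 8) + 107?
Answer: 77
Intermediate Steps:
x(m, p) = m + p (x(m, p) = (m + p) + 0 = m + p)
((-3 - 2)*6)*x(-7, 8) + 107 = ((-3 - 2)*6)*(-7 + 8) + 107 = -5*6*1 + 107 = -30*1 + 107 = -30 + 107 = 77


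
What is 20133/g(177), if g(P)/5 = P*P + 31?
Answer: 20133/156800 ≈ 0.12840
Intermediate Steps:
g(P) = 155 + 5*P**2 (g(P) = 5*(P*P + 31) = 5*(P**2 + 31) = 5*(31 + P**2) = 155 + 5*P**2)
20133/g(177) = 20133/(155 + 5*177**2) = 20133/(155 + 5*31329) = 20133/(155 + 156645) = 20133/156800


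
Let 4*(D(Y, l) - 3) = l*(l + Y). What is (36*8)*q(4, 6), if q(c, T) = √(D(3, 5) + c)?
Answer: 288*√17 ≈ 1187.5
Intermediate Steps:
D(Y, l) = 3 + l*(Y + l)/4 (D(Y, l) = 3 + (l*(l + Y))/4 = 3 + (l*(Y + l))/4 = 3 + l*(Y + l)/4)
q(c, T) = √(13 + c) (q(c, T) = √((3 + (¼)*5² + (¼)*3*5) + c) = √((3 + (¼)*25 + 15/4) + c) = √((3 + 25/4 + 15/4) + c) = √(13 + c))
(36*8)*q(4, 6) = (36*8)*√(13 + 4) = 288*√17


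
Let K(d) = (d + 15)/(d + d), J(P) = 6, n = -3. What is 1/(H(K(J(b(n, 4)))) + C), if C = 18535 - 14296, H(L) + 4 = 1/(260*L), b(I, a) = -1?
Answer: 455/1926926 ≈ 0.00023613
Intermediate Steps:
K(d) = (15 + d)/(2*d) (K(d) = (15 + d)/((2*d)) = (15 + d)*(1/(2*d)) = (15 + d)/(2*d))
H(L) = -4 + 1/(260*L)
C = 4239
1/(H(K(J(b(n, 4)))) + C) = 1/((-4 + 1/(260*(((½)*(15 + 6)/6)))) + 4239) = 1/((-4 + 1/(260*(((½)*(⅙)*21)))) + 4239) = 1/((-4 + 1/(260*(7/4))) + 4239) = 1/((-4 + (1/260)*(4/7)) + 4239) = 1/((-4 + 1/455) + 4239) = 1/(-1819/455 + 4239) = 1/(1926926/455) = 455/1926926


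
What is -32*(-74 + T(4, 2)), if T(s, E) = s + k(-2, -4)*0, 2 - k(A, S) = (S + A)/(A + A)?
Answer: 2240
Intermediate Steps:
k(A, S) = 2 - (A + S)/(2*A) (k(A, S) = 2 - (S + A)/(A + A) = 2 - (A + S)/(2*A))
T(s, E) = s (T(s, E) = s + ((½)*(-1*(-4) + 3*(-2))/(-2))*0 = s + ((½)*(-½)*(4 - 6))*0 = s + ((½)*(-½)*(-2))*0 = s + (½)*0 = s + 0 = s)
-32*(-74 + T(4, 2)) = -32*(-74 + 4) = -32*(-70) = 2240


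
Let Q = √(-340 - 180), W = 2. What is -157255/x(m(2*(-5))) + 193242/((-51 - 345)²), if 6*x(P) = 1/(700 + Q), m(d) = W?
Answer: -17262070023793/26136 - 1887060*I*√130 ≈ -6.6047e+8 - 2.1516e+7*I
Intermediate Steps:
m(d) = 2
Q = 2*I*√130 (Q = √(-520) = 2*I*√130 ≈ 22.803*I)
x(P) = 1/(6*(700 + 2*I*√130))
-157255/x(m(2*(-5))) + 193242/((-51 - 345)²) = -157255/(35/147156 - I*√130/1471560) + 193242/((-51 - 345)²) = -157255/(35/147156 - I*√130/1471560) + 193242/((-396)²) = -157255/(35/147156 - I*√130/1471560) + 193242/156816 = -157255/(35/147156 - I*√130/1471560) + 193242*(1/156816) = -157255/(35/147156 - I*√130/1471560) + 32207/26136 = 32207/26136 - 157255/(35/147156 - I*√130/1471560)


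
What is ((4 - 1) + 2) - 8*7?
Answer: -51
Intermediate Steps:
((4 - 1) + 2) - 8*7 = (3 + 2) - 56 = 5 - 56 = -51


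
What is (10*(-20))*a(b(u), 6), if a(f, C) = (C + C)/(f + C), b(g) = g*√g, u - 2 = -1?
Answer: -2400/7 ≈ -342.86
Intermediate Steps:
u = 1 (u = 2 - 1 = 1)
b(g) = g^(3/2)
a(f, C) = 2*C/(C + f) (a(f, C) = (2*C)/(C + f) = 2*C/(C + f))
(10*(-20))*a(b(u), 6) = (10*(-20))*(2*6/(6 + 1^(3/2))) = -400*6/(6 + 1) = -400*6/7 = -200*12/7 = -2400/7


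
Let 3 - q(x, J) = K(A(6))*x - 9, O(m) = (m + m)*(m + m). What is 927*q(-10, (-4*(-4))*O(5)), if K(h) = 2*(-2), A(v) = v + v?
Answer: -25956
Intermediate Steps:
O(m) = 4*m² (O(m) = (2*m)*(2*m) = 4*m²)
A(v) = 2*v
K(h) = -4
q(x, J) = 12 + 4*x (q(x, J) = 3 - (-4*x - 9) = 3 - (-9 - 4*x) = 3 + (9 + 4*x) = 12 + 4*x)
927*q(-10, (-4*(-4))*O(5)) = 927*(12 + 4*(-10)) = 927*(12 - 40) = 927*(-28) = -25956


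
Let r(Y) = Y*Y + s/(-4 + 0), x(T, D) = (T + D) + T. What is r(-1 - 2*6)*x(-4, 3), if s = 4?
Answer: -840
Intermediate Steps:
x(T, D) = D + 2*T (x(T, D) = (D + T) + T = D + 2*T)
r(Y) = -1 + Y² (r(Y) = Y*Y + 4/(-4 + 0) = Y² + 4/(-4) = Y² + 4*(-¼) = Y² - 1 = -1 + Y²)
r(-1 - 2*6)*x(-4, 3) = (-1 + (-1 - 2*6)²)*(3 + 2*(-4)) = (-1 + (-1 - 12)²)*(3 - 8) = (-1 + (-13)²)*(-5) = (-1 + 169)*(-5) = 168*(-5) = -840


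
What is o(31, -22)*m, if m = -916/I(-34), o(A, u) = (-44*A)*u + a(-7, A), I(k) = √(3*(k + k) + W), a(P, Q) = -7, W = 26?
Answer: 13740458*I*√178/89 ≈ 2.0598e+6*I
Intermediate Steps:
I(k) = √(26 + 6*k) (I(k) = √(3*(k + k) + 26) = √(3*(2*k) + 26) = √(6*k + 26) = √(26 + 6*k))
o(A, u) = -7 - 44*A*u (o(A, u) = (-44*A)*u - 7 = -44*A*u - 7 = -7 - 44*A*u)
m = 458*I*√178/89 (m = -916/√(26 + 6*(-34)) = -916/√(26 - 204) = -916*(-I*√178/178) = -(-458)*I*√178/89 = 458*I*√178/89 ≈ 68.657*I)
o(31, -22)*m = (-7 - 44*31*(-22))*(458*I*√178/89) = (-7 + 30008)*(458*I*√178/89) = 30001*(458*I*√178/89) = 13740458*I*√178/89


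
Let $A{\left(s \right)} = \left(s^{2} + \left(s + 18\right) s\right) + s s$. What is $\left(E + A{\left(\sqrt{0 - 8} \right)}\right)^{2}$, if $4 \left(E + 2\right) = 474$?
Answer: $\frac{23857}{4} + 6660 i \sqrt{2} \approx 5964.3 + 9418.7 i$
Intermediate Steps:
$E = \frac{233}{2}$ ($E = -2 + \frac{1}{4} \cdot 474 = -2 + \frac{237}{2} = \frac{233}{2} \approx 116.5$)
$A{\left(s \right)} = 2 s^{2} + s \left(18 + s\right)$ ($A{\left(s \right)} = \left(s^{2} + \left(18 + s\right) s\right) + s^{2} = \left(s^{2} + s \left(18 + s\right)\right) + s^{2} = 2 s^{2} + s \left(18 + s\right)$)
$\left(E + A{\left(\sqrt{0 - 8} \right)}\right)^{2} = \left(\frac{233}{2} + 3 \sqrt{0 - 8} \left(6 + \sqrt{0 - 8}\right)\right)^{2} = \left(\frac{233}{2} + 3 \sqrt{-8} \left(6 + \sqrt{-8}\right)\right)^{2} = \left(\frac{233}{2} + 3 \cdot 2 i \sqrt{2} \left(6 + 2 i \sqrt{2}\right)\right)^{2} = \left(\frac{233}{2} + 6 i \sqrt{2} \left(6 + 2 i \sqrt{2}\right)\right)^{2}$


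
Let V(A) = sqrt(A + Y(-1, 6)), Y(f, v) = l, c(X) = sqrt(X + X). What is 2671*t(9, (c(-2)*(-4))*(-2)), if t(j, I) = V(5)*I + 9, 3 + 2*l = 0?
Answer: 24039 + 21368*I*sqrt(14) ≈ 24039.0 + 79952.0*I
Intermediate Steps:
l = -3/2 (l = -3/2 + (1/2)*0 = -3/2 + 0 = -3/2 ≈ -1.5000)
c(X) = sqrt(2)*sqrt(X) (c(X) = sqrt(2*X) = sqrt(2)*sqrt(X))
Y(f, v) = -3/2
V(A) = sqrt(-3/2 + A) (V(A) = sqrt(A - 3/2) = sqrt(-3/2 + A))
t(j, I) = 9 + I*sqrt(14)/2 (t(j, I) = (sqrt(-6 + 4*5)/2)*I + 9 = (sqrt(-6 + 20)/2)*I + 9 = (sqrt(14)/2)*I + 9 = I*sqrt(14)/2 + 9 = 9 + I*sqrt(14)/2)
2671*t(9, (c(-2)*(-4))*(-2)) = 2671*(9 + (((sqrt(2)*sqrt(-2))*(-4))*(-2))*sqrt(14)/2) = 2671*(9 + (((sqrt(2)*(I*sqrt(2)))*(-4))*(-2))*sqrt(14)/2) = 2671*(9 + (((2*I)*(-4))*(-2))*sqrt(14)/2) = 2671*(9 + (-8*I*(-2))*sqrt(14)/2) = 2671*(9 + (16*I)*sqrt(14)/2) = 2671*(9 + 8*I*sqrt(14)) = 24039 + 21368*I*sqrt(14)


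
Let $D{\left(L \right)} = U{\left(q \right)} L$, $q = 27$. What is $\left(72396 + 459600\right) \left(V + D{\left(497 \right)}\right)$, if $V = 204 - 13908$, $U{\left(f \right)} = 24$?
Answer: $-944824896$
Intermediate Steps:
$D{\left(L \right)} = 24 L$
$V = -13704$ ($V = 204 - 13908 = -13704$)
$\left(72396 + 459600\right) \left(V + D{\left(497 \right)}\right) = \left(72396 + 459600\right) \left(-13704 + 24 \cdot 497\right) = 531996 \left(-13704 + 11928\right) = 531996 \left(-1776\right) = -944824896$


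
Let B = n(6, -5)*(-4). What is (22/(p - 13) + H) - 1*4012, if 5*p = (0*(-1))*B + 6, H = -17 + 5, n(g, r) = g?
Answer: -237526/59 ≈ -4025.9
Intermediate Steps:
B = -24 (B = 6*(-4) = -24)
H = -12
p = 6/5 (p = ((0*(-1))*(-24) + 6)/5 = (0*(-24) + 6)/5 = (0 + 6)/5 = (1/5)*6 = 6/5 ≈ 1.2000)
(22/(p - 13) + H) - 1*4012 = (22/(6/5 - 13) - 12) - 1*4012 = (22/(-59/5) - 12) - 4012 = (22*(-5/59) - 12) - 4012 = (-110/59 - 12) - 4012 = -818/59 - 4012 = -237526/59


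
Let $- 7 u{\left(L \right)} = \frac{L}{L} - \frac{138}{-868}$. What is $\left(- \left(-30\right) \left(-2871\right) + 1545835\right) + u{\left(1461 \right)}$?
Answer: $\frac{4434583287}{3038} \approx 1.4597 \cdot 10^{6}$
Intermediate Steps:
$u{\left(L \right)} = - \frac{503}{3038}$ ($u{\left(L \right)} = - \frac{\frac{L}{L} - \frac{138}{-868}}{7} = - \frac{1 - - \frac{69}{434}}{7} = - \frac{1 + \frac{69}{434}}{7} = \left(- \frac{1}{7}\right) \frac{503}{434} = - \frac{503}{3038}$)
$\left(- \left(-30\right) \left(-2871\right) + 1545835\right) + u{\left(1461 \right)} = \left(- \left(-30\right) \left(-2871\right) + 1545835\right) - \frac{503}{3038} = \left(\left(-1\right) 86130 + 1545835\right) - \frac{503}{3038} = \left(-86130 + 1545835\right) - \frac{503}{3038} = 1459705 - \frac{503}{3038} = \frac{4434583287}{3038}$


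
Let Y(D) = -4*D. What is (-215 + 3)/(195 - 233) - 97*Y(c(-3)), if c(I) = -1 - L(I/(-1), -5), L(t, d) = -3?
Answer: 14850/19 ≈ 781.58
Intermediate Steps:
c(I) = 2 (c(I) = -1 - 1*(-3) = -1 + 3 = 2)
(-215 + 3)/(195 - 233) - 97*Y(c(-3)) = (-215 + 3)/(195 - 233) - (-388)*2 = -212/(-38) - 97*(-8) = -212*(-1/38) + 776 = 106/19 + 776 = 14850/19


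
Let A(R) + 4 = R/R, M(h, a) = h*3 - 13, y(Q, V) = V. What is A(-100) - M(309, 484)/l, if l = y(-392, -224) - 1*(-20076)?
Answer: -30235/9926 ≈ -3.0460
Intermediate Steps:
M(h, a) = -13 + 3*h (M(h, a) = 3*h - 13 = -13 + 3*h)
l = 19852 (l = -224 - 1*(-20076) = -224 + 20076 = 19852)
A(R) = -3 (A(R) = -4 + R/R = -4 + 1 = -3)
A(-100) - M(309, 484)/l = -3 - (-13 + 3*309)/19852 = -3 - (-13 + 927)/19852 = -3 - 914/19852 = -3 - 1*457/9926 = -3 - 457/9926 = -30235/9926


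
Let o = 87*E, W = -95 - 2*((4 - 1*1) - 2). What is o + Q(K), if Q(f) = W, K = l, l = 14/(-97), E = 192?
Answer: 16607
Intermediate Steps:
l = -14/97 (l = 14*(-1/97) = -14/97 ≈ -0.14433)
K = -14/97 ≈ -0.14433
W = -97 (W = -95 - 2*((4 - 1) - 2) = -95 - 2*(3 - 2) = -95 - 2*1 = -95 - 2 = -97)
Q(f) = -97
o = 16704 (o = 87*192 = 16704)
o + Q(K) = 16704 - 97 = 16607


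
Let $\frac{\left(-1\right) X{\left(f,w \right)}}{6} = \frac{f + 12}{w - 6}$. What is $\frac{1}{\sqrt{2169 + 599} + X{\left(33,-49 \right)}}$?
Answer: $- \frac{297}{166006} + \frac{121 \sqrt{173}}{83003} \approx 0.017385$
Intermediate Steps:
$X{\left(f,w \right)} = - \frac{6 \left(12 + f\right)}{-6 + w}$ ($X{\left(f,w \right)} = - 6 \frac{f + 12}{w - 6} = - 6 \frac{12 + f}{-6 + w} = - \frac{6 \left(12 + f\right)}{-6 + w}$)
$\frac{1}{\sqrt{2169 + 599} + X{\left(33,-49 \right)}} = \frac{1}{\sqrt{2169 + 599} + \frac{6 \left(-12 - 33\right)}{-6 - 49}} = \frac{1}{\sqrt{2768} + \frac{6 \left(-12 - 33\right)}{-55}} = \frac{1}{4 \sqrt{173} + 6 \left(- \frac{1}{55}\right) \left(-45\right)} = \frac{1}{4 \sqrt{173} + \frac{54}{11}} = \frac{1}{\frac{54}{11} + 4 \sqrt{173}}$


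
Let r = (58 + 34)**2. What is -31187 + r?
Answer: -22723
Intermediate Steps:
r = 8464 (r = 92**2 = 8464)
-31187 + r = -31187 + 8464 = -22723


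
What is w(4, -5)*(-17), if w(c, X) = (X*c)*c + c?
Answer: 1292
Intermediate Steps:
w(c, X) = c + X*c² (w(c, X) = X*c² + c = c + X*c²)
w(4, -5)*(-17) = (4*(1 - 5*4))*(-17) = (4*(1 - 20))*(-17) = (4*(-19))*(-17) = -76*(-17) = 1292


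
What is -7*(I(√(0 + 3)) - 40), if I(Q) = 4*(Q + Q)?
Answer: 280 - 56*√3 ≈ 183.01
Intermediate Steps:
I(Q) = 8*Q (I(Q) = 4*(2*Q) = 8*Q)
-7*(I(√(0 + 3)) - 40) = -7*(8*√(0 + 3) - 40) = -7*(8*√3 - 40) = -7*(-40 + 8*√3) = 280 - 56*√3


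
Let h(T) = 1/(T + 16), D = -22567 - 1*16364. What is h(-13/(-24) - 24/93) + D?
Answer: -471648321/12115 ≈ -38931.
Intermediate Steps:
D = -38931 (D = -22567 - 16364 = -38931)
h(T) = 1/(16 + T)
h(-13/(-24) - 24/93) + D = 1/(16 + (-13/(-24) - 24/93)) - 38931 = 1/(16 + (-13*(-1/24) - 24*1/93)) - 38931 = 1/(16 + (13/24 - 8/31)) - 38931 = 1/(16 + 211/744) - 38931 = 1/(12115/744) - 38931 = 744/12115 - 38931 = -471648321/12115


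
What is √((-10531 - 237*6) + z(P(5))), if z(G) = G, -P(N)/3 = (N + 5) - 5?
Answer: 8*I*√187 ≈ 109.4*I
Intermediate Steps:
P(N) = -3*N (P(N) = -3*((N + 5) - 5) = -3*((5 + N) - 5) = -3*N)
√((-10531 - 237*6) + z(P(5))) = √((-10531 - 237*6) - 3*5) = √((-10531 - 1*1422) - 15) = √((-10531 - 1422) - 15) = √(-11953 - 15) = √(-11968) = 8*I*√187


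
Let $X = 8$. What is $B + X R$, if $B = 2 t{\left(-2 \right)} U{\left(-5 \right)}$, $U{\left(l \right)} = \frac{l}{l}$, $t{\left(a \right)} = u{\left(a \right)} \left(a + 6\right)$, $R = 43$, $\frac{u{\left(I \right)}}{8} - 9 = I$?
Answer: $792$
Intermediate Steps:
$u{\left(I \right)} = 72 + 8 I$
$t{\left(a \right)} = \left(6 + a\right) \left(72 + 8 a\right)$ ($t{\left(a \right)} = \left(72 + 8 a\right) \left(a + 6\right) = \left(72 + 8 a\right) \left(6 + a\right) = \left(6 + a\right) \left(72 + 8 a\right)$)
$U{\left(l \right)} = 1$
$B = 448$ ($B = 2 \cdot 8 \left(6 - 2\right) \left(9 - 2\right) 1 = 2 \cdot 8 \cdot 4 \cdot 7 \cdot 1 = 2 \cdot 224 \cdot 1 = 448 \cdot 1 = 448$)
$B + X R = 448 + 8 \cdot 43 = 448 + 344 = 792$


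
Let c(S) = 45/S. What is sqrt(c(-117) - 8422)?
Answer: I*sqrt(1423383)/13 ≈ 91.774*I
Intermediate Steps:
sqrt(c(-117) - 8422) = sqrt(45/(-117) - 8422) = sqrt(45*(-1/117) - 8422) = sqrt(-5/13 - 8422) = sqrt(-109491/13) = I*sqrt(1423383)/13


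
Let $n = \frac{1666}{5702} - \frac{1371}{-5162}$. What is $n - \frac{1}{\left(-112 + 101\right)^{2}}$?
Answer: $\frac{978531845}{1780740302} \approx 0.54951$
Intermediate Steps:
$n = \frac{8208667}{14716862}$ ($n = 1666 \cdot \frac{1}{5702} - - \frac{1371}{5162} = \frac{833}{2851} + \frac{1371}{5162} = \frac{8208667}{14716862} \approx 0.55777$)
$n - \frac{1}{\left(-112 + 101\right)^{2}} = \frac{8208667}{14716862} - \frac{1}{\left(-112 + 101\right)^{2}} = \frac{8208667}{14716862} - \frac{1}{\left(-11\right)^{2}} = \frac{8208667}{14716862} - \frac{1}{121} = \frac{978531845}{1780740302}$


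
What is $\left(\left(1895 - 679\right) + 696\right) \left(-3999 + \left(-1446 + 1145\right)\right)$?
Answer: $-8221600$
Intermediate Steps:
$\left(\left(1895 - 679\right) + 696\right) \left(-3999 + \left(-1446 + 1145\right)\right) = \left(\left(1895 - 679\right) + 696\right) \left(-3999 - 301\right) = \left(1216 + 696\right) \left(-4300\right) = 1912 \left(-4300\right) = -8221600$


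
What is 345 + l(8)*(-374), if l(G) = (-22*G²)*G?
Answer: 4213081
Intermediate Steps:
l(G) = -22*G³
345 + l(8)*(-374) = 345 - 22*8³*(-374) = 345 - 22*512*(-374) = 345 - 11264*(-374) = 345 + 4212736 = 4213081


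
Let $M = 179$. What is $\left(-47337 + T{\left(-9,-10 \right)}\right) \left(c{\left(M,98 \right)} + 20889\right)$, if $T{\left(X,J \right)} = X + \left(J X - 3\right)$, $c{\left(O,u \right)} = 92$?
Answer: $-991541079$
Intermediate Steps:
$T{\left(X,J \right)} = -3 + X + J X$ ($T{\left(X,J \right)} = X + \left(-3 + J X\right) = -3 + X + J X$)
$\left(-47337 + T{\left(-9,-10 \right)}\right) \left(c{\left(M,98 \right)} + 20889\right) = \left(-47337 - -78\right) \left(92 + 20889\right) = \left(-47337 - -78\right) 20981 = \left(-47337 + 78\right) 20981 = \left(-47259\right) 20981 = -991541079$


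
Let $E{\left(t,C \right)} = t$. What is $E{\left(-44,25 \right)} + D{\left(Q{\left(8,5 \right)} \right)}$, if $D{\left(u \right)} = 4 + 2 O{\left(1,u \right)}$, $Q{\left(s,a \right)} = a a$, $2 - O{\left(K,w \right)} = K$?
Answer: $-38$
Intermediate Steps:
$O{\left(K,w \right)} = 2 - K$
$Q{\left(s,a \right)} = a^{2}$
$D{\left(u \right)} = 6$ ($D{\left(u \right)} = 4 + 2 \left(2 - 1\right) = 4 + 2 \cdot 1 = 4 + 2 = 6$)
$E{\left(-44,25 \right)} + D{\left(Q{\left(8,5 \right)} \right)} = -44 + 6 = -38$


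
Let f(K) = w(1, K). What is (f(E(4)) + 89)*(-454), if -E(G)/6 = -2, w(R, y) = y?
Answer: -45854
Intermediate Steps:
E(G) = 12 (E(G) = -6*(-2) = 12)
f(K) = K
(f(E(4)) + 89)*(-454) = (12 + 89)*(-454) = 101*(-454) = -45854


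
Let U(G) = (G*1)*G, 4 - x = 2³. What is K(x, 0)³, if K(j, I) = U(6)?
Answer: 46656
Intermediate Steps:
x = -4 (x = 4 - 1*2³ = 4 - 1*8 = 4 - 8 = -4)
U(G) = G² (U(G) = G*G = G²)
K(j, I) = 36 (K(j, I) = 6² = 36)
K(x, 0)³ = 36³ = 46656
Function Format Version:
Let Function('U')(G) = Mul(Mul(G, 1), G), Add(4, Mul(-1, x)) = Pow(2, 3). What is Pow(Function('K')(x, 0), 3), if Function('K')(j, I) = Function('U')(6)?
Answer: 46656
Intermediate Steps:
x = -4 (x = Add(4, Mul(-1, Pow(2, 3))) = Add(4, Mul(-1, 8)) = Add(4, -8) = -4)
Function('U')(G) = Pow(G, 2) (Function('U')(G) = Mul(G, G) = Pow(G, 2))
Function('K')(j, I) = 36 (Function('K')(j, I) = Pow(6, 2) = 36)
Pow(Function('K')(x, 0), 3) = Pow(36, 3) = 46656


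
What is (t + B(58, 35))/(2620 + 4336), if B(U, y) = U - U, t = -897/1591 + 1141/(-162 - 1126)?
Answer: -424381/2036327264 ≈ -0.00020841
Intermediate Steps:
t = -424381/292744 (t = -897*1/1591 + 1141/(-1288) = -897/1591 + 1141*(-1/1288) = -897/1591 - 163/184 = -424381/292744 ≈ -1.4497)
B(U, y) = 0
(t + B(58, 35))/(2620 + 4336) = (-424381/292744 + 0)/(2620 + 4336) = -424381/292744/6956 = -424381/292744*1/6956 = -424381/2036327264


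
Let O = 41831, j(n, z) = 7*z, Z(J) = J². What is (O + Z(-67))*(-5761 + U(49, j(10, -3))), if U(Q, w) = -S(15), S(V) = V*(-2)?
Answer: -265459920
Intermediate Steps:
S(V) = -2*V
U(Q, w) = 30 (U(Q, w) = -(-2)*15 = -1*(-30) = 30)
(O + Z(-67))*(-5761 + U(49, j(10, -3))) = (41831 + (-67)²)*(-5761 + 30) = (41831 + 4489)*(-5731) = 46320*(-5731) = -265459920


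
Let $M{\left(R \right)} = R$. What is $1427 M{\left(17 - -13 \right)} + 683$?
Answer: $43493$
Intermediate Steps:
$1427 M{\left(17 - -13 \right)} + 683 = 1427 \left(17 - -13\right) + 683 = 1427 \left(17 + 13\right) + 683 = 1427 \cdot 30 + 683 = 42810 + 683 = 43493$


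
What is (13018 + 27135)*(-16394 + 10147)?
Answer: -250835791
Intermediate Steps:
(13018 + 27135)*(-16394 + 10147) = 40153*(-6247) = -250835791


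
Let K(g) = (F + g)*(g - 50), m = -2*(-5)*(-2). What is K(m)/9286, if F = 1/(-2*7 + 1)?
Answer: 9135/60359 ≈ 0.15134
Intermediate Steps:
m = -20 (m = 10*(-2) = -20)
F = -1/13 (F = 1/(-14 + 1) = 1/(-13) = -1/13 ≈ -0.076923)
K(g) = (-50 + g)*(-1/13 + g) (K(g) = (-1/13 + g)*(g - 50) = (-1/13 + g)*(-50 + g) = (-50 + g)*(-1/13 + g))
K(m)/9286 = (50/13 + (-20)² - 651/13*(-20))/9286 = (50/13 + 400 + 13020/13)*(1/9286) = (18270/13)*(1/9286) = 9135/60359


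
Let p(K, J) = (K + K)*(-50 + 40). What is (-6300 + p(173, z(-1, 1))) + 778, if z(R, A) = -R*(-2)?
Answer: -8982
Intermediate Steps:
z(R, A) = 2*R
p(K, J) = -20*K (p(K, J) = (2*K)*(-10) = -20*K)
(-6300 + p(173, z(-1, 1))) + 778 = (-6300 - 20*173) + 778 = (-6300 - 3460) + 778 = -9760 + 778 = -8982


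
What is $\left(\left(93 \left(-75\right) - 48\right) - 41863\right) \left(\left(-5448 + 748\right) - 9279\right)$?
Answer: $683377394$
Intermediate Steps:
$\left(\left(93 \left(-75\right) - 48\right) - 41863\right) \left(\left(-5448 + 748\right) - 9279\right) = \left(\left(-6975 - 48\right) - 41863\right) \left(-4700 - 9279\right) = \left(-7023 - 41863\right) \left(-13979\right) = \left(-48886\right) \left(-13979\right) = 683377394$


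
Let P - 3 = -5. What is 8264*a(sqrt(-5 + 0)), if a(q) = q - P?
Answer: 16528 + 8264*I*sqrt(5) ≈ 16528.0 + 18479.0*I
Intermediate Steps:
P = -2 (P = 3 - 5 = -2)
a(q) = 2 + q (a(q) = q - 1*(-2) = q + 2 = 2 + q)
8264*a(sqrt(-5 + 0)) = 8264*(2 + sqrt(-5 + 0)) = 8264*(2 + sqrt(-5)) = 8264*(2 + I*sqrt(5)) = 16528 + 8264*I*sqrt(5)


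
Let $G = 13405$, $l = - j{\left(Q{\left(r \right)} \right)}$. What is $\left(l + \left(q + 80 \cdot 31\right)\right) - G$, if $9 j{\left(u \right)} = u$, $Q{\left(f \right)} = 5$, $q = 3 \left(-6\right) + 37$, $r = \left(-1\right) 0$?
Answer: $- \frac{98159}{9} \approx -10907.0$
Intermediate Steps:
$r = 0$
$q = 19$ ($q = -18 + 37 = 19$)
$j{\left(u \right)} = \frac{u}{9}$
$l = - \frac{5}{9} \approx -0.55556$
$\left(l + \left(q + 80 \cdot 31\right)\right) - G = \left(- \frac{5}{9} + \left(19 + 80 \cdot 31\right)\right) - 13405 = \left(- \frac{5}{9} + \left(19 + 2480\right)\right) - 13405 = \left(- \frac{5}{9} + 2499\right) - 13405 = \frac{22486}{9} - 13405 = - \frac{98159}{9}$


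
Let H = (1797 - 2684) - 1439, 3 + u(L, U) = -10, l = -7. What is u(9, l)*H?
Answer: 30238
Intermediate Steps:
u(L, U) = -13 (u(L, U) = -3 - 10 = -13)
H = -2326 (H = -887 - 1439 = -2326)
u(9, l)*H = -13*(-2326) = 30238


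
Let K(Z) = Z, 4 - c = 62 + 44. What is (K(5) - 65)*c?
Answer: 6120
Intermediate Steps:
c = -102 (c = 4 - (62 + 44) = 4 - 1*106 = 4 - 106 = -102)
(K(5) - 65)*c = (5 - 65)*(-102) = -60*(-102) = 6120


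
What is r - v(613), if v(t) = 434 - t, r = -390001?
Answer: -389822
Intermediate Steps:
r - v(613) = -390001 - (434 - 1*613) = -390001 - (434 - 613) = -390001 - 1*(-179) = -390001 + 179 = -389822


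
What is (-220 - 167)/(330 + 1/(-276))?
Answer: -106812/91079 ≈ -1.1727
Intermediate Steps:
(-220 - 167)/(330 + 1/(-276)) = -387/(330 - 1/276) = -387/91079/276 = -387*276/91079 = -106812/91079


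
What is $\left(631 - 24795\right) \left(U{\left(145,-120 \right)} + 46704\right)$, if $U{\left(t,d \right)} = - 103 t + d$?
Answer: $-764766436$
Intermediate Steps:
$U{\left(t,d \right)} = d - 103 t$
$\left(631 - 24795\right) \left(U{\left(145,-120 \right)} + 46704\right) = \left(631 - 24795\right) \left(\left(-120 - 14935\right) + 46704\right) = - 24164 \left(\left(-120 - 14935\right) + 46704\right) = - 24164 \left(-15055 + 46704\right) = \left(-24164\right) 31649 = -764766436$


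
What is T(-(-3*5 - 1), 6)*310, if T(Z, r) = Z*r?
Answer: 29760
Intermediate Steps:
T(-(-3*5 - 1), 6)*310 = (-(-3*5 - 1)*6)*310 = (-(-15 - 1)*6)*310 = (-1*(-16)*6)*310 = (16*6)*310 = 96*310 = 29760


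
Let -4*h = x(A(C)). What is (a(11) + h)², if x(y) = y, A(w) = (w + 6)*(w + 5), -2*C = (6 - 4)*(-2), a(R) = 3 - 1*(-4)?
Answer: 49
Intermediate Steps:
a(R) = 7 (a(R) = 3 + 4 = 7)
C = 2 (C = -(6 - 4)*(-2)/2 = -(-2) = -½*(-4) = 2)
A(w) = (5 + w)*(6 + w) (A(w) = (6 + w)*(5 + w) = (5 + w)*(6 + w))
h = -14 (h = -(30 + 2² + 11*2)/4 = -(30 + 4 + 22)/4 = -¼*56 = -14)
(a(11) + h)² = (7 - 14)² = (-7)² = 49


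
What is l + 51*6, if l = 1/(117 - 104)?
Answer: 3979/13 ≈ 306.08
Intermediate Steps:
l = 1/13 ≈ 0.076923
l + 51*6 = 1/13 + 51*6 = 1/13 + 306 = 3979/13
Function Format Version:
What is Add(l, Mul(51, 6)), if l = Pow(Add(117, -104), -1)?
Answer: Rational(3979, 13) ≈ 306.08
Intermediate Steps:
l = Rational(1, 13) (l = Pow(13, -1) = Rational(1, 13) ≈ 0.076923)
Add(l, Mul(51, 6)) = Add(Rational(1, 13), Mul(51, 6)) = Add(Rational(1, 13), 306) = Rational(3979, 13)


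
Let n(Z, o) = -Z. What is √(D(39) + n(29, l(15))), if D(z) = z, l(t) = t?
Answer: √10 ≈ 3.1623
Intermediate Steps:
√(D(39) + n(29, l(15))) = √(39 - 1*29) = √(39 - 29) = √10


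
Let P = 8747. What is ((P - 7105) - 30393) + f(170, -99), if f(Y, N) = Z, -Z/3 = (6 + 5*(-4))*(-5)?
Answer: -28961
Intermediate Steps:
Z = -210 (Z = -3*(6 + 5*(-4))*(-5) = -3*(6 - 20)*(-5) = -(-42)*(-5) = -3*70 = -210)
f(Y, N) = -210
((P - 7105) - 30393) + f(170, -99) = ((8747 - 7105) - 30393) - 210 = (1642 - 30393) - 210 = -28751 - 210 = -28961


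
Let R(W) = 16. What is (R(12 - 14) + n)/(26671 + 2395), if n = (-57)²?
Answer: 3265/29066 ≈ 0.11233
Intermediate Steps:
n = 3249
(R(12 - 14) + n)/(26671 + 2395) = (16 + 3249)/(26671 + 2395) = 3265/29066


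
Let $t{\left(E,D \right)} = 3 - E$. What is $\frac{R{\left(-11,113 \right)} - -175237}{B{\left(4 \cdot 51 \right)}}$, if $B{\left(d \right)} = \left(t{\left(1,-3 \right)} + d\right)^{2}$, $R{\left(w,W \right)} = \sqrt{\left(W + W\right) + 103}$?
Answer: $\frac{175237}{42436} + \frac{\sqrt{329}}{42436} \approx 4.1299$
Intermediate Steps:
$R{\left(w,W \right)} = \sqrt{103 + 2 W}$ ($R{\left(w,W \right)} = \sqrt{2 W + 103} = \sqrt{103 + 2 W}$)
$B{\left(d \right)} = \left(2 + d\right)^{2}$ ($B{\left(d \right)} = \left(\left(3 - 1\right) + d\right)^{2} = \left(2 + d\right)^{2}$)
$\frac{R{\left(-11,113 \right)} - -175237}{B{\left(4 \cdot 51 \right)}} = \frac{\sqrt{103 + 2 \cdot 113} - -175237}{\left(2 + 4 \cdot 51\right)^{2}} = \frac{\sqrt{103 + 226} + 175237}{\left(2 + 204\right)^{2}} = \frac{\sqrt{329} + 175237}{206^{2}} = \frac{175237 + \sqrt{329}}{42436} = \left(175237 + \sqrt{329}\right) \frac{1}{42436} = \frac{175237}{42436} + \frac{\sqrt{329}}{42436}$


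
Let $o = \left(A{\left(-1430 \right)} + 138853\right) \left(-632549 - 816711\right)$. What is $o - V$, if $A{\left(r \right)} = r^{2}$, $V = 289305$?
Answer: $-3164826162085$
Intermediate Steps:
$o = -3164825872780$ ($o = \left(\left(-1430\right)^{2} + 138853\right) \left(-632549 - 816711\right) = \left(2044900 + 138853\right) \left(-1449260\right) = 2183753 \left(-1449260\right) = -3164825872780$)
$o - V = -3164825872780 - 289305 = -3164826162085$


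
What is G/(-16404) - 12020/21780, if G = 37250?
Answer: -8404009/2977326 ≈ -2.8227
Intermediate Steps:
G/(-16404) - 12020/21780 = 37250/(-16404) - 12020/21780 = 37250*(-1/16404) - 12020*1/21780 = -18625/8202 - 601/1089 = -8404009/2977326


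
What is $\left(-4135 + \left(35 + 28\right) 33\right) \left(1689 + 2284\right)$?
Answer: $-8168488$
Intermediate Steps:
$\left(-4135 + \left(35 + 28\right) 33\right) \left(1689 + 2284\right) = \left(-4135 + 63 \cdot 33\right) 3973 = \left(-4135 + 2079\right) 3973 = \left(-2056\right) 3973 = -8168488$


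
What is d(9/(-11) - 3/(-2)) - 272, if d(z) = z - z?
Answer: -272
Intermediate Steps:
d(z) = 0
d(9/(-11) - 3/(-2)) - 272 = 0 - 272 = -272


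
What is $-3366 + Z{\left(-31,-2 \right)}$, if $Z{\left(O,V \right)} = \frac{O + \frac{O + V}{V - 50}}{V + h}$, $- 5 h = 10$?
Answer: $- \frac{698549}{208} \approx -3358.4$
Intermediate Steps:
$h = -2$ ($h = \left(- \frac{1}{5}\right) 10 = -2$)
$Z{\left(O,V \right)} = \frac{O + \frac{O + V}{-50 + V}}{-2 + V}$ ($Z{\left(O,V \right)} = \frac{O + \frac{O + V}{V - 50}}{V - 2} = \frac{O + \frac{O + V}{-50 + V}}{-2 + V}$)
$-3366 + Z{\left(-31,-2 \right)} = -3366 + \frac{-2 - -1519 - -62}{100 + \left(-2\right)^{2} - -104} = -3366 + \frac{-2 + 1519 + 62}{100 + 4 + 104} = -3366 + \frac{1}{208} \cdot 1579 = -3366 + \frac{1579}{208} = - \frac{698549}{208}$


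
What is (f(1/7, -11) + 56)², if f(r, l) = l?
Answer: 2025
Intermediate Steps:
(f(1/7, -11) + 56)² = (-11 + 56)² = 45² = 2025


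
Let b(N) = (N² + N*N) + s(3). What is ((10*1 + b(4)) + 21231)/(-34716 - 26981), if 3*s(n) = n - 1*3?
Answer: -21273/61697 ≈ -0.34480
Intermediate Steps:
s(n) = -1 + n/3 (s(n) = (n - 1*3)/3 = (n - 3)/3 = (-3 + n)/3 = -1 + n/3)
b(N) = 2*N² (b(N) = (N² + N*N) + (-1 + (⅓)*3) = (N² + N²) + (-1 + 1) = 2*N² + 0 = 2*N²)
((10*1 + b(4)) + 21231)/(-34716 - 26981) = ((10*1 + 2*4²) + 21231)/(-34716 - 26981) = ((10 + 2*16) + 21231)/(-61697) = ((10 + 32) + 21231)*(-1/61697) = (42 + 21231)*(-1/61697) = 21273*(-1/61697) = -21273/61697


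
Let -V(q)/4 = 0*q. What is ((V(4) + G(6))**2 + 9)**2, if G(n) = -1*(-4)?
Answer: 625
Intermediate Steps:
V(q) = 0 (V(q) = -0*q = -4*0 = 0)
G(n) = 4
((V(4) + G(6))**2 + 9)**2 = ((0 + 4)**2 + 9)**2 = (4**2 + 9)**2 = (16 + 9)**2 = 25**2 = 625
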